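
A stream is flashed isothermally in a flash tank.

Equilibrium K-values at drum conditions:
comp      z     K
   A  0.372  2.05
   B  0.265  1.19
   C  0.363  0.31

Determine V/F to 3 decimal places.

V/F = 0.355

Rachford–Rice: g(V/F) = Σ zᵢ(Kᵢ−1)/(1+V/F(Kᵢ−1)) = 0.
g(0) = ΣzᵢKᵢ − 1 = 0.190 and g(1) = 1 − Σzᵢ/Kᵢ = -0.575, so a root lies in (0, 1).
Newton iteration, V/F⁰ = 0.5:
  V/F = 0.500: g = -0.0803, g' = -0.587 → V/F = 0.363
  V/F = 0.363: g = -0.0044, g' = -0.531 → V/F = 0.355
Converged at V/F = 0.355.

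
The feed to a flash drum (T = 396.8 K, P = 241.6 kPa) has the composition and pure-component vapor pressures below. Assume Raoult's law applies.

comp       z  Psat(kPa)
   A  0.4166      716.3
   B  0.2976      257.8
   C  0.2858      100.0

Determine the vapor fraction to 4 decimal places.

Raoult's law: Kᵢ = Pᵢˢᵃᵗ/P = Pᵢˢᵃᵗ/241.6.
  K_A = 716.3/241.6 = 2.964818, K_B = 257.8/241.6 = 1.067053, K_C = 100.0/241.6 = 0.413907
Material balance + equilibrium reduce to Σ zᵢ(Kᵢ−1)/(1+ψ(Kᵢ−1)) = 0.
g(0) = ΣzᵢKᵢ − 1 = 0.6710 and g(1) = 1 − Σzᵢ/Kᵢ = -0.1099, so a root lies in (0, 1).
Iterate (Newton) starting at ψ = 0.5:
  ψ = 0.5000: g = 0.19527, g' = -0.6069 → ψ = 0.8217
  ψ = 0.8217: g = 0.00885, g' = -0.6018 → ψ = 0.8365
  ψ = 0.8365: g = -0.00005, g' = -0.6091 → ψ = 0.8364
Converged at ψ = 0.8364.

ψ = 0.8364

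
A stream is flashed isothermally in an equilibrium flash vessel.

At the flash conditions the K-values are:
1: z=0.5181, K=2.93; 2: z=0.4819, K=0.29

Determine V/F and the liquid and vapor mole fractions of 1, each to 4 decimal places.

Rachford–Rice: g(V/F) = Σ zᵢ(Kᵢ−1)/(1+V/F(Kᵢ−1)) = 0.
Check two-phase: ΣzᵢKᵢ = 1.6578 > 1 and Σzᵢ/Kᵢ = 1.8386 > 1, so g(0) = 0.6578 > 0 and g(1) = -0.8386 < 0.
Iterate (Newton) starting at V/F = 0.38:
  V/F = 0.3800: g = 0.10829, g' = -1.0979 → V/F = 0.4786
  V/F = 0.4786: g = 0.00150, g' = -1.0789 → V/F = 0.4800
Converged at V/F = 0.4800.
Compositions from xᵢ = zᵢ/(1+V/F(Kᵢ−1)), yᵢ = Kᵢxᵢ:
  1: x = 0.2689, y = 0.7880
  2: x = 0.7311, y = 0.2120

V/F = 0.4800, x_1 = 0.2689, y_1 = 0.7880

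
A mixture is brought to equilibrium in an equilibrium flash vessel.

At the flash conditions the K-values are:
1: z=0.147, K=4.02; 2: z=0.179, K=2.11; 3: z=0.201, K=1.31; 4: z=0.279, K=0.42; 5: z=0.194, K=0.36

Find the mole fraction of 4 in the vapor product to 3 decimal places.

Rachford–Rice: g(V/F) = Σ zᵢ(Kᵢ−1)/(1+V/F(Kᵢ−1)) = 0.
Feasibility: ΣzᵢKᵢ = 1.419, Σzᵢ/Kᵢ = 1.478 — both > 1, two phases present.
Newton iteration, V/F⁰ = 0.5:
  V/F = 0.500: g = -0.0519, g' = -0.677 → V/F = 0.423
  V/F = 0.423: g = 0.0004, g' = -0.690 → V/F = 0.424
Converged at V/F = 0.424.
Compositions from xᵢ = zᵢ/(1+V/F(Kᵢ−1)), yᵢ = Kᵢxᵢ:
  1: x = 0.064, y = 0.259
  2: x = 0.122, y = 0.257
  3: x = 0.178, y = 0.233
  4: x = 0.370, y = 0.155
  5: x = 0.266, y = 0.096

y_4 = 0.155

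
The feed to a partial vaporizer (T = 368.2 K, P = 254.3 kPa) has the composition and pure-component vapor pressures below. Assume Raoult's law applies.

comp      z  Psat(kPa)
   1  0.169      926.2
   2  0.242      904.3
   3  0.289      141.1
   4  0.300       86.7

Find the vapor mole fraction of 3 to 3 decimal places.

y_3 = 0.207

Raoult's law: Kᵢ = Pᵢˢᵃᵗ/P = Pᵢˢᵃᵗ/254.3.
  K_1 = 926.2/254.3 = 3.64215, K_2 = 904.3/254.3 = 3.55604, K_3 = 141.1/254.3 = 0.55486, K_4 = 86.7/254.3 = 0.34094
Material balance + equilibrium reduce to Σ zᵢ(Kᵢ−1)/(1+β(Kᵢ−1)) = 0.
g(0) = ΣzᵢKᵢ − 1 = 0.739 and g(1) = 1 − Σzᵢ/Kᵢ = -0.515, so a root lies in (0, 1).
Newton–Raphson from β = 0.5:
  β = 0.500: g = 0.0035, g' = -0.908 → β = 0.504
Converged at β = 0.504.
Compositions from xᵢ = zᵢ/(1+β(Kᵢ−1)), yᵢ = Kᵢxᵢ:
  1: x = 0.072, y = 0.264
  2: x = 0.106, y = 0.376
  3: x = 0.373, y = 0.207
  4: x = 0.449, y = 0.153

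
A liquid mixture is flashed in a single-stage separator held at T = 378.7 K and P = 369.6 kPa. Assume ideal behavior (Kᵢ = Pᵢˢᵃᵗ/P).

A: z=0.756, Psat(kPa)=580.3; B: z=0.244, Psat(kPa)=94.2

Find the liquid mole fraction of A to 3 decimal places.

x_A = 0.567

Raoult's law: Kᵢ = Pᵢˢᵃᵗ/P = Pᵢˢᵃᵗ/369.6.
  K_A = 580.3/369.6 = 1.57008, K_B = 94.2/369.6 = 0.25487
Rachford–Rice: g(V/F) = Σ zᵢ(Kᵢ−1)/(1+V/F(Kᵢ−1)) = 0.
Check two-phase: ΣzᵢKᵢ = 1.249 > 1 and Σzᵢ/Kᵢ = 1.439 > 1, so g(0) = 0.249 > 0 and g(1) = -0.439 < 0.
Binary case is linear: z₁(K₁−1)(1+V/F(K₂−1)) + z₂(K₂−1)(1+V/F(K₁−1)) = 0
⇒ V/F = [z₁(K₁−1)+z₂(K₂−1)] / [−(K₁−1)(K₂−1)] = 0.2492/0.4248 = 0.587
Compositions from xᵢ = zᵢ/(1+V/F(Kᵢ−1)), yᵢ = Kᵢxᵢ:
  A: x = 0.567, y = 0.890
  B: x = 0.433, y = 0.110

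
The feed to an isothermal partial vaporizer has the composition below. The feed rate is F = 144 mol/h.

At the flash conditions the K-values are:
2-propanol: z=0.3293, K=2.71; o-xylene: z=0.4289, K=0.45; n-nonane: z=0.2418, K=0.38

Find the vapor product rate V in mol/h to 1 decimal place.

Let ψ = V/F and solve Σ zᵢ(Kᵢ−1)/(1+ψ(Kᵢ−1)) = 0.
g(0) = ΣzᵢKᵢ − 1 = 0.1773 and g(1) = 1 − Σzᵢ/Kᵢ = -0.7109, so a root lies in (0, 1).
Iterate (Newton) starting at ψ = 0.63:
  ψ = 0.6300: g = -0.33590, g' = -0.7772 → ψ = 0.1978
  ψ = 0.1978: g = -0.01480, g' = -0.8217 → ψ = 0.1798
  ψ = 0.1798: g = 0.00017, g' = -0.8408 → ψ = 0.1800
Converged at ψ = 0.1800.
Then V = ψ·F = 0.1800·144 = 25.9 mol/h and L = F − V = 118.1 mol/h.

V = 25.9 mol/h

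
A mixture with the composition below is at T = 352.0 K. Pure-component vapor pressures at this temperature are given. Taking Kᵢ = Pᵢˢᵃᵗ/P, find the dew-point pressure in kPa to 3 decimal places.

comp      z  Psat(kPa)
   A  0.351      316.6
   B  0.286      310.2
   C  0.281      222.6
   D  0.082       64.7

At the dew point ψ → 1, so Σzᵢ/Kᵢ = 1 with Kᵢ = Pᵢˢᵃᵗ/P ⇒ 1/P = Σzᵢ/Pᵢˢᵃᵗ.
1/P = 0.351/316.6 + 0.286/310.2 + 0.281/222.6 + 0.082/64.7 = 0.004560 ⇒ P = 219.280 kPa

Pdew = 219.280 kPa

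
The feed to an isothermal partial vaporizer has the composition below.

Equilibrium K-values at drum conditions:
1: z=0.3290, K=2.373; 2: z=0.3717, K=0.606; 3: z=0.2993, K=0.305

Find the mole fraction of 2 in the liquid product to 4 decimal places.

x_2 = 0.3918

Material balance + equilibrium reduce to Σ zᵢ(Kᵢ−1)/(1+V/F(Kᵢ−1)) = 0.
g(0) = ΣzᵢKᵢ − 1 = 0.0973 and g(1) = 1 − Σzᵢ/Kᵢ = -0.7333, so a root lies in (0, 1).
Newton iteration, V/F⁰ = 0.5:
  V/F = 0.5000: g = -0.23333, g' = -0.6471 → V/F = 0.1394
  V/F = 0.1394: g = -0.00615, g' = -0.6788 → V/F = 0.1304
Converged at V/F = 0.1304.
Compositions from xᵢ = zᵢ/(1+V/F(Kᵢ−1)), yᵢ = Kᵢxᵢ:
  1: x = 0.2790, y = 0.6622
  2: x = 0.3918, y = 0.2374
  3: x = 0.3291, y = 0.1004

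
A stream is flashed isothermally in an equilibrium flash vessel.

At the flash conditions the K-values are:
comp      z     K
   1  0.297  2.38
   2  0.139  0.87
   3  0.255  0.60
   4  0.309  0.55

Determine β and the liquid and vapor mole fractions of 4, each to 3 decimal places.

Let β = V/F and solve Σ zᵢ(Kᵢ−1)/(1+β(Kᵢ−1)) = 0.
Check two-phase: ΣzᵢKᵢ = 1.151 > 1 and Σzᵢ/Kᵢ = 1.271 > 1, so g(0) = 0.151 > 0 and g(1) = -0.271 < 0.
Iterate (Newton) starting at β = 0.32:
  β = 0.320: g = -0.0140, g' = -0.414 → β = 0.286
  β = 0.286: g = 0.0002, g' = -0.428 → β = 0.287
Converged at β = 0.287.
Compositions from xᵢ = zᵢ/(1+β(Kᵢ−1)), yᵢ = Kᵢxᵢ:
  1: x = 0.213, y = 0.506
  2: x = 0.144, y = 0.126
  3: x = 0.288, y = 0.173
  4: x = 0.355, y = 0.195

β = 0.287, x_4 = 0.355, y_4 = 0.195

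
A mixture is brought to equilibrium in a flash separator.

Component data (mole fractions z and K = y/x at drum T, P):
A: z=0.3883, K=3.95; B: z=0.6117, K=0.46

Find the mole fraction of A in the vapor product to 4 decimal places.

y_A = 0.6112

Rachford–Rice: g(ψ) = Σ zᵢ(Kᵢ−1)/(1+ψ(Kᵢ−1)) = 0.
Check two-phase: ΣzᵢKᵢ = 1.8152 > 1 and Σzᵢ/Kᵢ = 1.4281 > 1, so g(0) = 0.8152 > 0 and g(1) = -0.4281 < 0.
Binary case is linear: z₁(K₁−1)(1+ψ(K₂−1)) + z₂(K₂−1)(1+ψ(K₁−1)) = 0
⇒ ψ = [z₁(K₁−1)+z₂(K₂−1)] / [−(K₁−1)(K₂−1)] = 0.81517/1.59300 = 0.5117
Compositions from xᵢ = zᵢ/(1+ψ(Kᵢ−1)), yᵢ = Kᵢxᵢ:
  A: x = 0.1547, y = 0.6112
  B: x = 0.8453, y = 0.3888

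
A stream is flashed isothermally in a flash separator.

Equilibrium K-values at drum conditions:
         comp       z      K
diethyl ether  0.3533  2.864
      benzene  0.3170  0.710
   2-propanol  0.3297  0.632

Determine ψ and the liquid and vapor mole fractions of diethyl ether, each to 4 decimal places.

Material balance + equilibrium reduce to Σ zᵢ(Kᵢ−1)/(1+ψ(Kᵢ−1)) = 0.
g(0) = ΣzᵢKᵢ − 1 = 0.4453 and g(1) = 1 − Σzᵢ/Kᵢ = -0.0915, so a root lies in (0, 1).
Iterate (Newton) starting at ψ = 0.5:
  ψ = 0.5000: g = 0.08466, g' = -0.4324 → ψ = 0.6958
  ψ = 0.6958: g = 0.00845, g' = -0.3552 → ψ = 0.7196
  ψ = 0.7196: g = 0.00007, g' = -0.3491 → ψ = 0.7198
Converged at ψ = 0.7198.
Compositions from xᵢ = zᵢ/(1+ψ(Kᵢ−1)), yᵢ = Kᵢxᵢ:
  diethyl ether: x = 0.1509, y = 0.4321
  benzene: x = 0.4006, y = 0.2844
  2-propanol: x = 0.4485, y = 0.2835

ψ = 0.7198, x_diethyl ether = 0.1509, y_diethyl ether = 0.4321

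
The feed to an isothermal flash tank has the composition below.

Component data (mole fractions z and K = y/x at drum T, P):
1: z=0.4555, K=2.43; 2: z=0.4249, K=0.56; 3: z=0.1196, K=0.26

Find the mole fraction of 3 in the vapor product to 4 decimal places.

Newton–Raphson from ψ = 0.69:
  ψ = 0.6900: g = -0.12144, g' = -0.6791 → ψ = 0.5112
  ψ = 0.5112: g = -0.00725, g' = -0.6172 → ψ = 0.4994
Converged at ψ = 0.4994.
Compositions from xᵢ = zᵢ/(1+ψ(Kᵢ−1)), yᵢ = Kᵢxᵢ:
  1: x = 0.2657, y = 0.6457
  2: x = 0.5446, y = 0.3050
  3: x = 0.1897, y = 0.0493

y_3 = 0.0493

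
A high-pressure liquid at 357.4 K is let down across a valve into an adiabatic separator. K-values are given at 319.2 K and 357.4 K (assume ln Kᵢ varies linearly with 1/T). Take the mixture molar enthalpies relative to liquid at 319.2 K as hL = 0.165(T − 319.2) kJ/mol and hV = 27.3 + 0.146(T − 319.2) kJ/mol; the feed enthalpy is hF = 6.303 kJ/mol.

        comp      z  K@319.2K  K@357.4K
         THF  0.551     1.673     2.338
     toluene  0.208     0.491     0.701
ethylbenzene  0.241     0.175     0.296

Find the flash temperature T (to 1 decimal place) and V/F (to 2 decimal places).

Adiabatic flash: solve Rachford–Rice at each trial T, then check hF = ψ·hV(T) + (1−ψ)·hL(T).
  T = 319.2 K: K = (1.673, 0.491, 0.175), RR gives ψ = 0.140, H_out = 3.828 kJ/mol
  T = 357.4 K: K = (2.338, 0.701, 0.296), RR gives ψ = 0.656, H_out = 23.736 kJ/mol
  T = 338.3 K: K = (1.997, 0.593, 0.231), RR gives ψ = 0.437, H_out = 14.935 kJ/mol
  T = 328.8 K: K = (1.833, 0.541, 0.202), RR gives ψ = 0.307, H_out = 9.898 kJ/mol
  T = 324.0 K: K = (1.752, 0.516, 0.188), RR gives ψ = 0.229, H_out = 7.027 kJ/mol
  T = 321.6 K: K = (1.713, 0.503, 0.182), RR gives ψ = 0.186, H_out = 5.475 kJ/mol
Linear interpolation between T = 321.6 (H_out = 5.475) and T = 324.0 (H_out = 7.027) on hF = 6.303 gives T ≈ 322.9 K, at which ψ = 0.21.

T = 322.9 K, V/F = 0.21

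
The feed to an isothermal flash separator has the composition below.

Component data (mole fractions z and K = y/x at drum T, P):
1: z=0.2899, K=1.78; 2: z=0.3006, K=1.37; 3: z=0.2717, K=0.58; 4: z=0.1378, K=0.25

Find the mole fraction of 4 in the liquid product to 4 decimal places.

Let ψ = V/F and solve Σ zᵢ(Kᵢ−1)/(1+ψ(Kᵢ−1)) = 0.
Feasibility: ΣzᵢKᵢ = 1.1199, Σzᵢ/Kᵢ = 1.4019 — both > 1, two phases present.
Iterate (Newton) starting at ψ = 0.5:
  ψ = 0.5000: g = -0.05327, g' = -0.3958 → ψ = 0.3654
  ψ = 0.3654: g = -0.00323, g' = -0.3527 → ψ = 0.3563
  ψ = 0.3563: g = -0.00001, g' = -0.3508 → ψ = 0.3562
Converged at ψ = 0.3562.
Compositions from xᵢ = zᵢ/(1+ψ(Kᵢ−1)), yᵢ = Kᵢxᵢ:
  1: x = 0.2269, y = 0.4038
  2: x = 0.2656, y = 0.3639
  3: x = 0.3195, y = 0.1853
  4: x = 0.1880, y = 0.0470

x_4 = 0.1880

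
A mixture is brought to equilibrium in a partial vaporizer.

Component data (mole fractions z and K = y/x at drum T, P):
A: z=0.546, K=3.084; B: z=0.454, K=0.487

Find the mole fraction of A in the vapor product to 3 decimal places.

y_A = 0.609

Let ψ = V/F and solve Σ zᵢ(Kᵢ−1)/(1+ψ(Kᵢ−1)) = 0.
Feasibility: ΣzᵢKᵢ = 1.905, Σzᵢ/Kᵢ = 1.109 — both > 1, two phases present.
Newton iteration, ψ⁰ = 0.5:
  ψ = 0.500: g = 0.2440, g' = -0.785 → ψ = 0.811
  ψ = 0.811: g = 0.0242, g' = -0.678 → ψ = 0.847
  ψ = 0.847: g = -0.0001, g' = -0.684 → ψ = 0.846
Converged at ψ = 0.846.
Compositions from xᵢ = zᵢ/(1+ψ(Kᵢ−1)), yᵢ = Kᵢxᵢ:
  A: x = 0.198, y = 0.609
  B: x = 0.802, y = 0.391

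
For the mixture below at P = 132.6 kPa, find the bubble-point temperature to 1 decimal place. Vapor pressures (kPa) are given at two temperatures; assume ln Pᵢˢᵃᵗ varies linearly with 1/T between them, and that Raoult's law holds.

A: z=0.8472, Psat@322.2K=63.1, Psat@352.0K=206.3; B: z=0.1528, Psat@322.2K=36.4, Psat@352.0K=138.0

Bubble-point temperature: ΣzᵢPᵢˢᵃᵗ(T) = P. Interpolate ln Pᵢˢᵃᵗ = aᵢ + bᵢ/T.
  T = 322.2 K: ΣzᵢPᵢˢᵃᵗ = 59.02 kPa
  T = 352.0 K: ΣzᵢPᵢˢᵃᵗ = 195.86 kPa
  T = 337.1 K: ΣzᵢPᵢˢᵃᵗ = 110.38 kPa
  T = 344.6 K: ΣzᵢPᵢˢᵃᵗ = 148.22 kPa
  T = 340.9 K: ΣzᵢPᵢˢᵃᵗ = 128.37 kPa
  T = 342.8 K: ΣzᵢPᵢˢᵃᵗ = 138.26 kPa
Interpolating between 340.9 K and 342.8 K gives T ≈ 341.7 K.

T = 341.7 K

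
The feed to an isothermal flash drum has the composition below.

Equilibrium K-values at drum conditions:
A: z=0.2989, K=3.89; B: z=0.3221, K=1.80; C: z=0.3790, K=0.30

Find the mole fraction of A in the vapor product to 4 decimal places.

y_A = 0.4110

Newton iteration, ψ⁰ = 0.49:
  ψ = 0.4900: g = 0.13884, g' = -0.9643 → ψ = 0.6340
  ψ = 0.6340: g = -0.00101, g' = -1.0022 → ψ = 0.6330
Converged at ψ = 0.6330.
Compositions from xᵢ = zᵢ/(1+ψ(Kᵢ−1)), yᵢ = Kᵢxᵢ:
  A: x = 0.1056, y = 0.4110
  B: x = 0.2138, y = 0.3849
  C: x = 0.6805, y = 0.2042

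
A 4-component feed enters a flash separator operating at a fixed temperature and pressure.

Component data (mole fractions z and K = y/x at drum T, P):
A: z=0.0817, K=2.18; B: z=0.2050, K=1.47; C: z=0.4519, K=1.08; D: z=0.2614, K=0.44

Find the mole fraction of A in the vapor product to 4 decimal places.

Iterate (Newton) starting at β = 0.5:
  β = 0.5000: g = -0.02990, g' = -0.2355 → β = 0.3730
  β = 0.3730: g = -0.00102, g' = -0.2213 → β = 0.3684
Converged at β = 0.3684.
Compositions from xᵢ = zᵢ/(1+β(Kᵢ−1)), yᵢ = Kᵢxᵢ:
  A: x = 0.0569, y = 0.1241
  B: x = 0.1747, y = 0.2569
  C: x = 0.4390, y = 0.4741
  D: x = 0.3294, y = 0.1449

y_A = 0.1241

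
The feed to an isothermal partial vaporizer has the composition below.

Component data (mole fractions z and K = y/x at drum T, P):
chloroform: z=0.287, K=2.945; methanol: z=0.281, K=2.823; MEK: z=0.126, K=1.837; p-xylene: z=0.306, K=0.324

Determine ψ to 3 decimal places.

ψ = 0.838

Let ψ = V/F and solve Σ zᵢ(Kᵢ−1)/(1+ψ(Kᵢ−1)) = 0.
g(0) = ΣzᵢKᵢ − 1 = 0.969 and g(1) = 1 − Σzᵢ/Kᵢ = -0.210, so a root lies in (0, 1).
Newton–Raphson from ψ = 0.45:
  ψ = 0.450: g = 0.3584, g' = -0.926 → ψ = 0.837
  ψ = 0.837: g = 0.0008, g' = -1.076 → ψ = 0.838
Converged at ψ = 0.838.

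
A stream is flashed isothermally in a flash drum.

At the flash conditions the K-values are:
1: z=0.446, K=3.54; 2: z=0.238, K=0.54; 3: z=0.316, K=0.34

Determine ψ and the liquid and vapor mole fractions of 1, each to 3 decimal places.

Material balance + equilibrium reduce to Σ zᵢ(Kᵢ−1)/(1+ψ(Kᵢ−1)) = 0.
Feasibility: ΣzᵢKᵢ = 1.815, Σzᵢ/Kᵢ = 1.496 — both > 1, two phases present.
Iterate (Newton) starting at ψ = 0.5:
  ψ = 0.500: g = 0.0456, g' = -0.950 → ψ = 0.548
  ψ = 0.548: g = 0.0005, g' = -0.931 → ψ = 0.549
Converged at ψ = 0.549.
Compositions from xᵢ = zᵢ/(1+ψ(Kᵢ−1)), yᵢ = Kᵢxᵢ:
  1: x = 0.186, y = 0.660
  2: x = 0.318, y = 0.172
  3: x = 0.495, y = 0.168

ψ = 0.549, x_1 = 0.186, y_1 = 0.660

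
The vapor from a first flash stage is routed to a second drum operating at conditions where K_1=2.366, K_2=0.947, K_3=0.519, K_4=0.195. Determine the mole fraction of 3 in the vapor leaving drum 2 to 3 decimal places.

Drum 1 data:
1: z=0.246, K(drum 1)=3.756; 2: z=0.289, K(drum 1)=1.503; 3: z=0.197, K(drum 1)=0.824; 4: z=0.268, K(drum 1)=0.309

y_3 (drum 2) = 0.118

Drum 1:
Iterate (Newton) starting at ψ₁ = 0.5:
  ψ₁ = 0.500: g = 0.0803, g' = -0.683 → ψ₁ = 0.618
  ψ₁ = 0.618: g = -0.0001, g' = -0.696 → ψ₁ = 0.617
Converged at ψ₁ = 0.617.
Drum-1 compositions:
  1: x = 0.091, y = 0.342
  2: x = 0.221, y = 0.331
  3: x = 0.221, y = 0.182
  4: x = 0.467, y = 0.144
Drum-2 feed = drum-1 vapor: z₂ = (0.3420, 0.3314, 0.1821, 0.1444).
Drum 2:
Newton–Raphson from ψ₂ = 0.66:
  ψ₂ = 0.660: g = -0.1489, g' = -0.694 → ψ₂ = 0.445
  ψ₂ = 0.445: g = -0.0203, g' = -0.543 → ψ₂ = 0.408
Converged at ψ₂ = 0.408.
  1: x = 0.220, y = 0.520
  2: x = 0.339, y = 0.321
  3: x = 0.227, y = 0.118
  4: x = 0.215, y = 0.042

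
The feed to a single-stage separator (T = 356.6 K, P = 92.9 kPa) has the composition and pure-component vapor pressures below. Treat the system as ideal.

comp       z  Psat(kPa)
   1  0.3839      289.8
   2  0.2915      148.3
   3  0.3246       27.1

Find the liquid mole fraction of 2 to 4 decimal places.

x_2 = 0.2062

Raoult's law: Kᵢ = Pᵢˢᵃᵗ/P = Pᵢˢᵃᵗ/92.9.
  K_1 = 289.8/92.9 = 3.119483, K_2 = 148.3/92.9 = 1.596340, K_3 = 27.1/92.9 = 0.291712
Newton iteration, ψ⁰ = 0.5:
  ψ = 0.5000: g = 0.17296, g' = -0.8584 → ψ = 0.7015
  ψ = 0.7015: g = -0.00720, g' = -0.9737 → ψ = 0.6941
Converged at ψ = 0.6941.
Compositions from xᵢ = zᵢ/(1+ψ(Kᵢ−1)), yᵢ = Kᵢxᵢ:
  1: x = 0.1554, y = 0.4846
  2: x = 0.2062, y = 0.3291
  3: x = 0.6385, y = 0.1863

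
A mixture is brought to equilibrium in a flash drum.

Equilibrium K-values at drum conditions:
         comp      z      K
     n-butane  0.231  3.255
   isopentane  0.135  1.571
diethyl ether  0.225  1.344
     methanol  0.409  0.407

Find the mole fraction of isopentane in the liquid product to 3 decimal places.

Let ψ = V/F and solve Σ zᵢ(Kᵢ−1)/(1+ψ(Kᵢ−1)) = 0.
g(0) = ΣzᵢKᵢ − 1 = 0.433 and g(1) = 1 − Σzᵢ/Kᵢ = -0.329, so a root lies in (0, 1).
Newton–Raphson from ψ = 0.5:
  ψ = 0.500: g = 0.0261, g' = -0.596 → ψ = 0.544
Converged at ψ = 0.544.
Compositions from xᵢ = zᵢ/(1+ψ(Kᵢ−1)), yᵢ = Kᵢxᵢ:
  n-butane: x = 0.104, y = 0.338
  isopentane: x = 0.103, y = 0.162
  diethyl ether: x = 0.190, y = 0.255
  methanol: x = 0.604, y = 0.246

x_isopentane = 0.103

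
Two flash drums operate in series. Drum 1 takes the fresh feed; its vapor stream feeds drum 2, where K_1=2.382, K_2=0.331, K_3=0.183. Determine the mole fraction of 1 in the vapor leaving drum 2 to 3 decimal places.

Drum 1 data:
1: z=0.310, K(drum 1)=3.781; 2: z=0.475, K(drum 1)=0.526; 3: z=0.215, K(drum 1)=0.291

y_1 (drum 2) = 0.805

Drum 1:
Newton iteration, ψ₁⁰ = 0.43:
  ψ₁ = 0.430: g = -0.1095, g' = -0.889 → ψ₁ = 0.307
  ψ₁ = 0.307: g = 0.0068, g' = -1.021 → ψ₁ = 0.314
Converged at ψ₁ = 0.314.
Drum-1 compositions:
  1: x = 0.166, y = 0.626
  2: x = 0.558, y = 0.293
  3: x = 0.276, y = 0.080
Drum-2 feed = drum-1 vapor: z₂ = (0.6261, 0.2935, 0.0805).
Drum 2:
Material balance + equilibrium reduce to Σ zᵢ(Kᵢ−1)/(1+ψ₂(Kᵢ−1)) = 0.
g(0) = ΣzᵢKᵢ − 1 = 0.603 and g(1) = 1 − Σzᵢ/Kᵢ = -0.589, so a root lies in (0, 1).
Iterate (Newton) starting at ψ₂ = 0.5:
  ψ₂ = 0.500: g = 0.1055, g' = -0.868 → ψ₂ = 0.622
  ψ₂ = 0.622: g = -0.0042, g' = -0.953 → ψ₂ = 0.617
Converged at ψ₂ = 0.617.
  1: x = 0.338, y = 0.805
  2: x = 0.500, y = 0.165
  3: x = 0.162, y = 0.030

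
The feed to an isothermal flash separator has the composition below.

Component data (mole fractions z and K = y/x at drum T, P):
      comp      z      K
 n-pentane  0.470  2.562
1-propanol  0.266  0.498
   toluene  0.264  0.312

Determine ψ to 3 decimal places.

ψ = 0.444

Material balance + equilibrium reduce to Σ zᵢ(Kᵢ−1)/(1+ψ(Kᵢ−1)) = 0.
g(0) = ΣzᵢKᵢ − 1 = 0.419 and g(1) = 1 − Σzᵢ/Kᵢ = -0.564, so a root lies in (0, 1).
Iterate (Newton) starting at ψ = 0.5:
  ψ = 0.500: g = -0.0430, g' = -0.771 → ψ = 0.444
Converged at ψ = 0.444.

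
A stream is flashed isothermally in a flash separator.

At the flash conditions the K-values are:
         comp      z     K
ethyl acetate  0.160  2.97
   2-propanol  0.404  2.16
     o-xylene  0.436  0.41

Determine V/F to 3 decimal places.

V/F = 0.633

Rachford–Rice: g(V/F) = Σ zᵢ(Kᵢ−1)/(1+V/F(Kᵢ−1)) = 0.
Feasibility: ΣzᵢKᵢ = 1.527, Σzᵢ/Kᵢ = 1.304 — both > 1, two phases present.
Newton iteration, V/F⁰ = 0.54:
  V/F = 0.540: g = 0.0634, g' = -0.678 → V/F = 0.633
Converged at V/F = 0.633.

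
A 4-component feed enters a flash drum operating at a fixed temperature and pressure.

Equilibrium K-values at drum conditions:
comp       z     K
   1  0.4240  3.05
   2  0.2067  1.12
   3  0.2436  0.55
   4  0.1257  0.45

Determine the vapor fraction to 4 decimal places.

Rachford–Rice: g(ψ) = Σ zᵢ(Kᵢ−1)/(1+ψ(Kᵢ−1)) = 0.
Feasibility: ΣzᵢKᵢ = 1.7152, Σzᵢ/Kᵢ = 1.0458 — both > 1, two phases present.
Newton iteration, ψ⁰ = 0.5:
  ψ = 0.5000: g = 0.21583, g' = -0.5917 → ψ = 0.8648
  ψ = 0.8648: g = 0.02464, g' = -0.5047 → ψ = 0.9136
  ψ = 0.9136: g = -0.00021, g' = -0.5142 → ψ = 0.9132
Converged at ψ = 0.9132.

ψ = 0.9132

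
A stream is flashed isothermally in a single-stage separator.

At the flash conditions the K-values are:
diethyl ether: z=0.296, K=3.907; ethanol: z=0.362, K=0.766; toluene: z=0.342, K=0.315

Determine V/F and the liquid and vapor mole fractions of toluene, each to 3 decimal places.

Rachford–Rice: g(V/F) = Σ zᵢ(Kᵢ−1)/(1+V/F(Kᵢ−1)) = 0.
Check two-phase: ΣzᵢKᵢ = 1.541 > 1 and Σzᵢ/Kᵢ = 1.634 > 1, so g(0) = 0.541 > 0 and g(1) = -0.634 < 0.
Newton iteration, V/F⁰ = 0.5:
  V/F = 0.500: g = -0.1015, g' = -0.812 → V/F = 0.375
  V/F = 0.375: g = 0.0036, g' = -0.887 → V/F = 0.379
Converged at V/F = 0.379.
Compositions from xᵢ = zᵢ/(1+V/F(Kᵢ−1)), yᵢ = Kᵢxᵢ:
  diethyl ether: x = 0.141, y = 0.550
  ethanol: x = 0.397, y = 0.304
  toluene: x = 0.462, y = 0.146

V/F = 0.379, x_toluene = 0.462, y_toluene = 0.146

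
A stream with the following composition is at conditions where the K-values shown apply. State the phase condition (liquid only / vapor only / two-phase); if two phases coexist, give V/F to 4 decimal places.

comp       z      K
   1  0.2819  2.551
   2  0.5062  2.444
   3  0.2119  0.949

vapor only

ΣzᵢKᵢ = 2.1574; Σzᵢ/Kᵢ = 0.5409.
Since Σzᵢ/Kᵢ < 1 the mixture is above its dew point — single vapor phase.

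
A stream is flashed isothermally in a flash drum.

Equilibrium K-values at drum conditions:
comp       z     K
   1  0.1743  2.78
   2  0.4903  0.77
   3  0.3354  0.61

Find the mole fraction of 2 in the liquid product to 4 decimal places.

x_2 = 0.5049

Material balance + equilibrium reduce to Σ zᵢ(Kᵢ−1)/(1+ψ(Kᵢ−1)) = 0.
Feasibility: ΣzᵢKᵢ = 1.0667, Σzᵢ/Kᵢ = 1.2493 — both > 1, two phases present.
Newton–Raphson from ψ = 0.5:
  ψ = 0.5000: g = -0.12576, g' = -0.2664 → ψ = 0.0280
  ψ = 0.0280: g = 0.04977, g' = -0.5795 → ψ = 0.1139
  ψ = 0.1139: g = 0.00527, g' = -0.4650 → ψ = 0.1252
  ψ = 0.1252: g = 0.00007, g' = -0.4532 → ψ = 0.1254
Converged at ψ = 0.1254.
Compositions from xᵢ = zᵢ/(1+ψ(Kᵢ−1)), yᵢ = Kᵢxᵢ:
  1: x = 0.1425, y = 0.3961
  2: x = 0.5049, y = 0.3887
  3: x = 0.3526, y = 0.2151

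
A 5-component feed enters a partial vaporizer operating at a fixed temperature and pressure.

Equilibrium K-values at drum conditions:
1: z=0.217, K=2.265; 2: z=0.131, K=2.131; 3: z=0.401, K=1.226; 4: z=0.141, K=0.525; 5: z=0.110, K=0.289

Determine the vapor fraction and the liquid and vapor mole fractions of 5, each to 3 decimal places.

ψ = 0.803, x_5 = 0.256, y_5 = 0.074

Material balance + equilibrium reduce to Σ zᵢ(Kᵢ−1)/(1+ψ(Kᵢ−1)) = 0.
g(0) = ΣzᵢKᵢ − 1 = 0.368 and g(1) = 1 − Σzᵢ/Kᵢ = -0.134, so a root lies in (0, 1).
Iterate (Newton) starting at ψ = 0.65:
  ψ = 0.650: g = 0.0727, g' = -0.435 → ψ = 0.817
  ψ = 0.817: g = -0.0078, g' = -0.546 → ψ = 0.803
Converged at ψ = 0.803.
Compositions from xᵢ = zᵢ/(1+ψ(Kᵢ−1)), yᵢ = Kᵢxᵢ:
  1: x = 0.108, y = 0.244
  2: x = 0.069, y = 0.146
  3: x = 0.339, y = 0.416
  4: x = 0.228, y = 0.120
  5: x = 0.256, y = 0.074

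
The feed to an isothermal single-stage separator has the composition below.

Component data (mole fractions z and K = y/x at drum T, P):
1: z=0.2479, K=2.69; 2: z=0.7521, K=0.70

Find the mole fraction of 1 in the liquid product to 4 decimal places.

Let ψ = V/F and solve Σ zᵢ(Kᵢ−1)/(1+ψ(Kᵢ−1)) = 0.
Check two-phase: ΣzᵢKᵢ = 1.1933 > 1 and Σzᵢ/Kᵢ = 1.1666 > 1, so g(0) = 0.1933 > 0 and g(1) = -0.1666 < 0.
Binary case is linear: z₁(K₁−1)(1+ψ(K₂−1)) + z₂(K₂−1)(1+ψ(K₁−1)) = 0
⇒ ψ = [z₁(K₁−1)+z₂(K₂−1)] / [−(K₁−1)(K₂−1)] = 0.19332/0.50700 = 0.3813
Compositions from xᵢ = zᵢ/(1+ψ(Kᵢ−1)), yᵢ = Kᵢxᵢ:
  1: x = 0.1508, y = 0.4055
  2: x = 0.8492, y = 0.5945

x_1 = 0.1508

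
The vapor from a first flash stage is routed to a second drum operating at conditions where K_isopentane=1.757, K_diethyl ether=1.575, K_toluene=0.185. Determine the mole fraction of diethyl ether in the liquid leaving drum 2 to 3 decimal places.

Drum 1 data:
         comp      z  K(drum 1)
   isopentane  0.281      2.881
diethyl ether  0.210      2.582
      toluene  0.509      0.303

x_diethyl ether (drum 2) = 0.240

Drum 1:
Let ψ₁ = V/F and solve Σ zᵢ(Kᵢ−1)/(1+ψ₁(Kᵢ−1)) = 0.
Check two-phase: ΣzᵢKᵢ = 1.506 > 1 and Σzᵢ/Kᵢ = 1.859 > 1, so g(0) = 0.506 > 0 and g(1) = -0.859 < 0.
Newton iteration, ψ₁⁰ = 0.5:
  ψ₁ = 0.500: g = -0.0867, g' = -1.010 → ψ₁ = 0.414
  ψ₁ = 0.414: g = -0.0010, g' = -0.995 → ψ₁ = 0.413
Converged at ψ₁ = 0.413.
Drum-1 compositions:
  isopentane: x = 0.158, y = 0.456
  diethyl ether: x = 0.127, y = 0.328
  toluene: x = 0.715, y = 0.217
Drum-2 feed = drum-1 vapor: z₂ = (0.4555, 0.3279, 0.2166).
Drum 2:
Let ψ₂ = V/F and solve Σ zᵢ(Kᵢ−1)/(1+ψ₂(Kᵢ−1)) = 0.
g(0) = ΣzᵢKᵢ − 1 = 0.357 and g(1) = 1 − Σzᵢ/Kᵢ = -0.638, so a root lies in (0, 1).
Newton iteration, ψ₂⁰ = 0.5:
  ψ₂ = 0.500: g = 0.0986, g' = -0.613 → ψ₂ = 0.661
  ψ₂ = 0.661: g = -0.0163, g' = -0.849 → ψ₂ = 0.642
  ψ₂ = 0.642: g = -0.0004, g' = -0.809 → ψ₂ = 0.641
Converged at ψ₂ = 0.641.
  isopentane: x = 0.307, y = 0.539
  diethyl ether: x = 0.240, y = 0.377
  toluene: x = 0.454, y = 0.084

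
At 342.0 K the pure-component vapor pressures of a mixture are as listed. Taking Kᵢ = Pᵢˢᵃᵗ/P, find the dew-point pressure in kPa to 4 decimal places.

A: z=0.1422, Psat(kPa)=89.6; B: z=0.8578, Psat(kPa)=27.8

At the dew point ψ → 1, so Σzᵢ/Kᵢ = 1 with Kᵢ = Pᵢˢᵃᵗ/P ⇒ 1/P = Σzᵢ/Pᵢˢᵃᵗ.
1/P = 0.1422/89.6 + 0.8578/27.8 = 0.0324432 ⇒ P = 30.8231 kPa

Pdew = 30.8231 kPa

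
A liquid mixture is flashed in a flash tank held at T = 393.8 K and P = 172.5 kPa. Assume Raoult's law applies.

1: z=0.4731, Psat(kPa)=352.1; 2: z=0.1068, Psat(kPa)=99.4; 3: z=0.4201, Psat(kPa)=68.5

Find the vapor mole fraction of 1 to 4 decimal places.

Raoult's law: Kᵢ = Pᵢˢᵃᵗ/P = Pᵢˢᵃᵗ/172.5.
  K_1 = 352.1/172.5 = 2.041159, K_2 = 99.4/172.5 = 0.576232, K_3 = 68.5/172.5 = 0.397101
Material balance + equilibrium reduce to Σ zᵢ(Kᵢ−1)/(1+V/F(Kᵢ−1)) = 0.
g(0) = ΣzᵢKᵢ − 1 = 0.1940 and g(1) = 1 − Σzᵢ/Kᵢ = -0.4750, so a root lies in (0, 1).
Newton–Raphson from V/F = 0.5:
  V/F = 0.5000: g = -0.09606, g' = -0.5656 → V/F = 0.3302
  V/F = 0.3302: g = -0.00228, g' = -0.5480 → V/F = 0.3260
Converged at V/F = 0.3260.
Compositions from xᵢ = zᵢ/(1+V/F(Kᵢ−1)), yᵢ = Kᵢxᵢ:
  1: x = 0.3532, y = 0.7210
  2: x = 0.1239, y = 0.0714
  3: x = 0.5229, y = 0.2076

y_1 = 0.7210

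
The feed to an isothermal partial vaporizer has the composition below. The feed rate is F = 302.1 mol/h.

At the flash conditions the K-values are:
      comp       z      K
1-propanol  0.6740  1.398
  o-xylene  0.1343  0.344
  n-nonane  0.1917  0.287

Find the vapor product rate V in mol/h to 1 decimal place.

V = 47.8 mol/h

Material balance + equilibrium reduce to Σ zᵢ(Kᵢ−1)/(1+ψ(Kᵢ−1)) = 0.
Check two-phase: ΣzᵢKᵢ = 1.0435 > 1 and Σzᵢ/Kᵢ = 1.5405 > 1, so g(0) = 0.0435 > 0 and g(1) = -0.5405 < 0.
Iterate (Newton) starting at ψ = 0.5:
  ψ = 0.5000: g = -0.11978, g' = -0.4376 → ψ = 0.2263
  ψ = 0.2263: g = -0.02035, g' = -0.3081 → ψ = 0.1602
  ψ = 0.1602: g = -0.00059, g' = -0.2907 → ψ = 0.1582
Converged at ψ = 0.1582.
Then V = ψ·F = 0.1582·302.1 = 47.8 mol/h and L = F − V = 254.3 mol/h.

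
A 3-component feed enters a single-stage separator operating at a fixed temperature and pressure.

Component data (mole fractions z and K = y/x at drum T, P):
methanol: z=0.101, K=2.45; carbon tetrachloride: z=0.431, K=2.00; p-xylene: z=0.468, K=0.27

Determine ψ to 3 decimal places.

ψ = 0.295

Iterate (Newton) starting at ψ = 0.5:
  ψ = 0.500: g = -0.1658, g' = -0.881 → ψ = 0.312
  ψ = 0.312: g = -0.0130, g' = -0.769 → ψ = 0.295
Converged at ψ = 0.295.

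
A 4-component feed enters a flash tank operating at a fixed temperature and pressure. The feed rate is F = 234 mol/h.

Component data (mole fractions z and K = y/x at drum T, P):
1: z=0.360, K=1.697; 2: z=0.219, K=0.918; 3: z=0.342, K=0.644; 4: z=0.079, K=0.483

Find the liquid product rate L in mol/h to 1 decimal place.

Iterate (Newton) starting at β = 0.34:
  β = 0.340: g = -0.0037, g' = -0.203 → β = 0.322
Converged at β = 0.322.
Then V = β·F = 0.3218·234 = 75.3 mol/h and L = F − V = 158.7 mol/h.

L = 158.7 mol/h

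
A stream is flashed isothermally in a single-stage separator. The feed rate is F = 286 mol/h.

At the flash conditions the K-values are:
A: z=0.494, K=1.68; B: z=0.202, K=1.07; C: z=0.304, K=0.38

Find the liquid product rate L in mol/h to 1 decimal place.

L = 149.8 mol/h

Material balance + equilibrium reduce to Σ zᵢ(Kᵢ−1)/(1+β(Kᵢ−1)) = 0.
Check two-phase: ΣzᵢKᵢ = 1.162 > 1 and Σzᵢ/Kᵢ = 1.283 > 1, so g(0) = 0.162 > 0 and g(1) = -0.283 < 0.
Iterate (Newton) starting at β = 0.5:
  β = 0.500: g = -0.0088, g' = -0.374 → β = 0.476
Converged at β = 0.476.
Then V = β·F = 0.4762·286 = 136.2 mol/h and L = F − V = 149.8 mol/h.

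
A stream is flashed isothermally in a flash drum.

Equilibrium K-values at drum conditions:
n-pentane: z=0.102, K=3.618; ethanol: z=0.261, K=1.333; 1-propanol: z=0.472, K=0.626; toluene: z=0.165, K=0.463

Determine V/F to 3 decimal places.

V/F = 0.133

Material balance + equilibrium reduce to Σ zᵢ(Kᵢ−1)/(1+V/F(Kᵢ−1)) = 0.
Check two-phase: ΣzᵢKᵢ = 1.089 > 1 and Σzᵢ/Kᵢ = 1.334 > 1, so g(0) = 0.089 > 0 and g(1) = -0.334 < 0.
Newton–Raphson from V/F = 0.5:
  V/F = 0.500: g = -0.1481, g' = -0.341 → V/F = 0.066
  V/F = 0.066: g = 0.0399, g' = -0.657 → V/F = 0.127
  V/F = 0.127: g = 0.0035, g' = -0.548 → V/F = 0.133
Converged at V/F = 0.133.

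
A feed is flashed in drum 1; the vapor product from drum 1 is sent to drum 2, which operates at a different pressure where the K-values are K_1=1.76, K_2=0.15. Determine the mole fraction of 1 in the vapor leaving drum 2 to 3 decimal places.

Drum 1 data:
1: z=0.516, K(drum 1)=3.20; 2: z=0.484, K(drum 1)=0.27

y_1 (drum 2) = 0.929

Drum 1:
Rachford–Rice: g(ψ₁) = Σ zᵢ(Kᵢ−1)/(1+ψ₁(Kᵢ−1)) = 0.
Feasibility: ΣzᵢKᵢ = 1.782, Σzᵢ/Kᵢ = 1.954 — both > 1, two phases present.
Newton iteration, ψ₁⁰ = 0.5:
  ψ₁ = 0.500: g = -0.0158, g' = -1.206 → ψ₁ = 0.487
Converged at ψ₁ = 0.487.
Drum-1 compositions:
  1: x = 0.249, y = 0.797
  2: x = 0.751, y = 0.203
Drum-2 feed = drum-1 vapor: z₂ = (0.7973, 0.2027).
Drum 2:
Let ψ₂ = V/F and solve Σ zᵢ(Kᵢ−1)/(1+ψ₂(Kᵢ−1)) = 0.
Check two-phase: ΣzᵢKᵢ = 1.434 > 1 and Σzᵢ/Kᵢ = 1.805 > 1, so g(0) = 0.434 > 0 and g(1) = -0.805 < 0.
Binary case is linear: z₁(K₁−1)(1+ψ₂(K₂−1)) + z₂(K₂−1)(1+ψ₂(K₁−1)) = 0
⇒ ψ₂ = [z₁(K₁−1)+z₂(K₂−1)] / [−(K₁−1)(K₂−1)] = 0.4336/0.6460 = 0.671
  1: x = 0.528, y = 0.929
  2: x = 0.472, y = 0.071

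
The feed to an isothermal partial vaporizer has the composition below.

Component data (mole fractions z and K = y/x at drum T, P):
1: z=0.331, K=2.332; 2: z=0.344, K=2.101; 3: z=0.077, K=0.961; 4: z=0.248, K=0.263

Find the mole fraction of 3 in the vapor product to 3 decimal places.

Material balance + equilibrium reduce to Σ zᵢ(Kᵢ−1)/(1+ψ(Kᵢ−1)) = 0.
Feasibility: ΣzᵢKᵢ = 1.634, Σzᵢ/Kᵢ = 1.329 — both > 1, two phases present.
Newton–Raphson from ψ = 0.52:
  ψ = 0.520: g = 0.2019, g' = -0.728 → ψ = 0.797
  ψ = 0.797: g = -0.0309, g' = -1.049 → ψ = 0.768
  ψ = 0.768: g = -0.0010, g' = -0.981 → ψ = 0.767
Converged at ψ = 0.767.
Compositions from xᵢ = zᵢ/(1+ψ(Kᵢ−1)), yᵢ = Kᵢxᵢ:
  1: x = 0.164, y = 0.382
  2: x = 0.187, y = 0.392
  3: x = 0.079, y = 0.076
  4: x = 0.570, y = 0.150

y_3 = 0.076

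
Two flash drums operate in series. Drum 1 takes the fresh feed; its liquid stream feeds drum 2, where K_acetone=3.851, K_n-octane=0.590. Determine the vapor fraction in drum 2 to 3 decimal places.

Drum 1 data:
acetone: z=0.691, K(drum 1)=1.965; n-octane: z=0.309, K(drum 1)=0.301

V/F (drum 2) = 0.821

Drum 1:
Material balance + equilibrium reduce to Σ zᵢ(Kᵢ−1)/(1+ψ₁(Kᵢ−1)) = 0.
Feasibility: ΣzᵢKᵢ = 1.451, Σzᵢ/Kᵢ = 1.378 — both > 1, two phases present.
Newton iteration, ψ₁⁰ = 0.5:
  ψ₁ = 0.500: g = 0.1178, g' = -0.650 → ψ₁ = 0.681
  ψ₁ = 0.681: g = -0.0100, g' = -0.785 → ψ₁ = 0.668
Converged at ψ₁ = 0.668.
Drum-1 compositions:
  acetone: x = 0.420, y = 0.825
  n-octane: x = 0.580, y = 0.175
Drum-2 feed = drum-1 liquid: z₂ = (0.4201, 0.5799).
Drum 2:
Newton iteration, ψ₂⁰ = 0.5:
  ψ₂ = 0.500: g = 0.1947, g' = -0.735 → ψ₂ = 0.765
  ψ₂ = 0.765: g = 0.0301, g' = -0.544 → ψ₂ = 0.820
  ψ₂ = 0.820: g = 0.0005, g' = -0.528 → ψ₂ = 0.821
Converged at ψ₂ = 0.821.
  acetone: x = 0.126, y = 0.484
  n-octane: x = 0.874, y = 0.516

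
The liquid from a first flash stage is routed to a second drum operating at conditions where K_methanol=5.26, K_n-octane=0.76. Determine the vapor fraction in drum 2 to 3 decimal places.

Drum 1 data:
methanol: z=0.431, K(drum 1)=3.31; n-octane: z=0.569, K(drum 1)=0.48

Drum 1:
Binary case is linear: z₁(K₁−1)(1+ψ₁(K₂−1)) + z₂(K₂−1)(1+ψ₁(K₁−1)) = 0
⇒ ψ₁ = [z₁(K₁−1)+z₂(K₂−1)] / [−(K₁−1)(K₂−1)] = 0.6997/1.2012 = 0.583
Drum-1 compositions:
  methanol: x = 0.184, y = 0.608
  n-octane: x = 0.816, y = 0.392
Drum-2 feed = drum-1 liquid: z₂ = (0.1837, 0.8163).
Drum 2:
Binary case is linear: z₁(K₁−1)(1+ψ₂(K₂−1)) + z₂(K₂−1)(1+ψ₂(K₁−1)) = 0
⇒ ψ₂ = [z₁(K₁−1)+z₂(K₂−1)] / [−(K₁−1)(K₂−1)] = 0.5869/1.0224 = 0.574
  methanol: x = 0.053, y = 0.281
  n-octane: x = 0.947, y = 0.719

V/F (drum 2) = 0.574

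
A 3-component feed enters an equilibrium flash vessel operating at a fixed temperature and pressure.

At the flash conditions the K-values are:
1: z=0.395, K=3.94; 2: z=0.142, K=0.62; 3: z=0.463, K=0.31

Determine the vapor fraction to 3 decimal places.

Newton–Raphson from ψ = 0.5:
  ψ = 0.500: g = -0.0842, g' = -1.105 → ψ = 0.424
  ψ = 0.424: g = 0.0013, g' = -1.146 → ψ = 0.425
Converged at ψ = 0.425.

ψ = 0.425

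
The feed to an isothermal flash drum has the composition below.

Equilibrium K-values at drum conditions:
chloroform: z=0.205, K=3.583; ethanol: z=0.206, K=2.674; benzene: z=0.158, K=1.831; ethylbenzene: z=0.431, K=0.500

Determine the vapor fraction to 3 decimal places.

ψ = 0.867

Rachford–Rice: g(ψ) = Σ zᵢ(Kᵢ−1)/(1+ψ(Kᵢ−1)) = 0.
Feasibility: ΣzᵢKᵢ = 1.790, Σzᵢ/Kᵢ = 1.083 — both > 1, two phases present.
Newton–Raphson from ψ = 0.42:
  ψ = 0.420: g = 0.2810, g' = -0.746 → ψ = 0.797
  ψ = 0.797: g = 0.0418, g' = -0.589 → ψ = 0.868
  ψ = 0.868: g = -0.0003, g' = -0.599 → ψ = 0.867
Converged at ψ = 0.867.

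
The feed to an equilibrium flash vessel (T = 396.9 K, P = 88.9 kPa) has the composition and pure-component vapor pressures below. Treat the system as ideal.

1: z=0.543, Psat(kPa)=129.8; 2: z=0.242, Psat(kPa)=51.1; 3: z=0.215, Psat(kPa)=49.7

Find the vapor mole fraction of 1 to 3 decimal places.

y_1 = 0.708

Raoult's law: Kᵢ = Pᵢˢᵃᵗ/P = Pᵢˢᵃᵗ/88.9.
  K_1 = 129.8/88.9 = 1.46007, K_2 = 51.1/88.9 = 0.57480, K_3 = 49.7/88.9 = 0.55906
Material balance + equilibrium reduce to Σ zᵢ(Kᵢ−1)/(1+β(Kᵢ−1)) = 0.
Check two-phase: ΣzᵢKᵢ = 1.052 > 1 and Σzᵢ/Kᵢ = 1.177 > 1, so g(0) = 0.052 > 0 and g(1) = -0.177 < 0.
Newton–Raphson from β = 0.6:
  β = 0.600: g = -0.0713, g' = -0.227 → β = 0.286
  β = 0.286: g = -0.0048, g' = -0.201 → β = 0.262
Converged at β = 0.262.
Compositions from xᵢ = zᵢ/(1+β(Kᵢ−1)), yᵢ = Kᵢxᵢ:
  1: x = 0.485, y = 0.708
  2: x = 0.272, y = 0.157
  3: x = 0.243, y = 0.136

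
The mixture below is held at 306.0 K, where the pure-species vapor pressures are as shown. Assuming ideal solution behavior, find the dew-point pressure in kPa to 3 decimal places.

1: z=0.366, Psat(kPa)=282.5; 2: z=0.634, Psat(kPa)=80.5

Pdew = 109.035 kPa

At the dew point ψ → 1, so Σzᵢ/Kᵢ = 1 with Kᵢ = Pᵢˢᵃᵗ/P ⇒ 1/P = Σzᵢ/Pᵢˢᵃᵗ.
1/P = 0.366/282.5 + 0.634/80.5 = 0.009171 ⇒ P = 109.035 kPa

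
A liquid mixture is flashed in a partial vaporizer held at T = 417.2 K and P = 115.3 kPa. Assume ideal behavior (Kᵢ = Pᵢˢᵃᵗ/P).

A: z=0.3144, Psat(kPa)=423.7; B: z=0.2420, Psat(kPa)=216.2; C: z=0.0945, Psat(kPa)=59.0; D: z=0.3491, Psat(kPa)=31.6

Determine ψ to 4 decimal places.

Raoult's law: Kᵢ = Pᵢˢᵃᵗ/P = Pᵢˢᵃᵗ/115.3.
  K_A = 423.7/115.3 = 3.674761, K_B = 216.2/115.3 = 1.875108, K_C = 59.0/115.3 = 0.511709, K_D = 31.6/115.3 = 0.274068
Material balance + equilibrium reduce to Σ zᵢ(Kᵢ−1)/(1+ψ(Kᵢ−1)) = 0.
g(0) = ΣzᵢKᵢ − 1 = 0.7532 and g(1) = 1 − Σzᵢ/Kᵢ = -0.6731, so a root lies in (0, 1).
Iterate (Newton) starting at ψ = 0.5:
  ψ = 0.5000: g = 0.04823, g' = -0.9942 → ψ = 0.5485
  ψ = 0.5485: g = -0.00017, g' = -1.0041 → ψ = 0.5483
Converged at ψ = 0.5483.

ψ = 0.5483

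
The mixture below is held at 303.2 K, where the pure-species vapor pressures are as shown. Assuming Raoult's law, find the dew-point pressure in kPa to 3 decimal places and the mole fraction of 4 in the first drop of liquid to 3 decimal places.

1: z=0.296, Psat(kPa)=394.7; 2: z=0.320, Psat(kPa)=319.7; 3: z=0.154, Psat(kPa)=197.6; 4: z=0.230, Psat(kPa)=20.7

Pdew = 73.307 kPa, x_4 = 0.815

At the dew point ψ → 1, so Σzᵢ/Kᵢ = 1 with Kᵢ = Pᵢˢᵃᵗ/P ⇒ 1/P = Σzᵢ/Pᵢˢᵃᵗ.
1/P = 0.296/394.7 + 0.320/319.7 + 0.154/197.6 + 0.230/20.7 = 0.013641 ⇒ P = 73.307 kPa
xᵢ = zᵢP/Pᵢˢᵃᵗ ⇒ x_4 = 0.230·73.307/20.7 = 0.815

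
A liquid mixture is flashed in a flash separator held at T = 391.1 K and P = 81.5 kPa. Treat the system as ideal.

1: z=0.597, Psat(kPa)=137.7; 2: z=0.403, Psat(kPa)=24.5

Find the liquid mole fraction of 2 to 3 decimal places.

x_2 = 0.496

Raoult's law: Kᵢ = Pᵢˢᵃᵗ/P = Pᵢˢᵃᵗ/81.5.
  K_1 = 137.7/81.5 = 1.68957, K_2 = 24.5/81.5 = 0.30061
Newton–Raphson from V/F = 0.5:
  V/F = 0.500: g = -0.1273, g' = -0.623 → V/F = 0.296
  V/F = 0.296: g = -0.0134, g' = -0.509 → V/F = 0.269
Converged at V/F = 0.269.
Compositions from xᵢ = zᵢ/(1+V/F(Kᵢ−1)), yᵢ = Kᵢxᵢ:
  1: x = 0.504, y = 0.851
  2: x = 0.496, y = 0.149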